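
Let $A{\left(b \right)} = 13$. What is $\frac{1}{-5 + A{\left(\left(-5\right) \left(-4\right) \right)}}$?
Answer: $\frac{1}{8} \approx 0.125$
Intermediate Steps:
$\frac{1}{-5 + A{\left(\left(-5\right) \left(-4\right) \right)}} = \frac{1}{-5 + 13} = \frac{1}{8}$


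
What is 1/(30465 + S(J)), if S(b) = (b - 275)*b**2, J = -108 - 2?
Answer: -1/4628035 ≈ -2.1607e-7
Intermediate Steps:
J = -110
S(b) = b**2*(-275 + b) (S(b) = (-275 + b)*b**2 = b**2*(-275 + b))
1/(30465 + S(J)) = 1/(30465 + (-110)**2*(-275 - 110)) = 1/(30465 + 12100*(-385)) = 1/(30465 - 4658500) = 1/(-4628035) = -1/4628035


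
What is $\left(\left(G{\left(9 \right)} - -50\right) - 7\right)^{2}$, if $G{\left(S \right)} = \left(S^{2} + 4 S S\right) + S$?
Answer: $208849$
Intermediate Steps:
$G{\left(S \right)} = S + 5 S^{2}$ ($G{\left(S \right)} = \left(S^{2} + 4 S^{2}\right) + S = 5 S^{2} + S = S + 5 S^{2}$)
$\left(\left(G{\left(9 \right)} - -50\right) - 7\right)^{2} = \left(\left(9 \left(1 + 5 \cdot 9\right) - -50\right) - 7\right)^{2} = \left(\left(9 \left(1 + 45\right) + 50\right) - 7\right)^{2} = \left(\left(9 \cdot 46 + 50\right) - 7\right)^{2} = \left(\left(414 + 50\right) - 7\right)^{2} = \left(464 - 7\right)^{2} = 457^{2} = 208849$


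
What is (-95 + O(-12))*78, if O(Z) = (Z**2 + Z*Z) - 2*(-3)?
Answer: 15522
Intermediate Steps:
O(Z) = 6 + 2*Z**2 (O(Z) = (Z**2 + Z**2) + 6 = 2*Z**2 + 6 = 6 + 2*Z**2)
(-95 + O(-12))*78 = (-95 + (6 + 2*(-12)**2))*78 = (-95 + (6 + 2*144))*78 = (-95 + (6 + 288))*78 = (-95 + 294)*78 = 199*78 = 15522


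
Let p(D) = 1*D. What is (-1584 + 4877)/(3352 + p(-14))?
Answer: 3293/3338 ≈ 0.98652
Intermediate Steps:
p(D) = D
(-1584 + 4877)/(3352 + p(-14)) = (-1584 + 4877)/(3352 - 14) = 3293/3338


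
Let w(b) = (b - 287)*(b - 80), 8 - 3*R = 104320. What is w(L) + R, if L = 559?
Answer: 286552/3 ≈ 95517.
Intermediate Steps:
R = -104312/3 (R = 8/3 - 1/3*104320 = 8/3 - 104320/3 = -104312/3 ≈ -34771.)
w(b) = (-287 + b)*(-80 + b)
w(L) + R = (22960 + 559**2 - 367*559) - 104312/3 = (22960 + 312481 - 205153) - 104312/3 = 130288 - 104312/3 = 286552/3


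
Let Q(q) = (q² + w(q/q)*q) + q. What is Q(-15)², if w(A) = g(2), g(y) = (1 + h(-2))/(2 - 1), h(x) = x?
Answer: 50625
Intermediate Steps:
g(y) = -1 (g(y) = (1 - 2)/(2 - 1) = -1/1 = -1*1 = -1)
w(A) = -1
Q(q) = q² (Q(q) = (q² - q) + q = q²)
Q(-15)² = ((-15)²)² = 225² = 50625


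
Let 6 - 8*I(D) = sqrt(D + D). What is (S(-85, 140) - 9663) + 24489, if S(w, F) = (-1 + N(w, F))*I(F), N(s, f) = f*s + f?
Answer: 24021/4 + 11761*sqrt(70)/4 ≈ 30605.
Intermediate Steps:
N(s, f) = f + f*s
I(D) = 3/4 - sqrt(2)*sqrt(D)/8 (I(D) = 3/4 - sqrt(D + D)/8 = 3/4 - sqrt(2)*sqrt(D)/8)
S(w, F) = (-1 + F*(1 + w))*(3/4 - sqrt(2)*sqrt(F)/8)
(S(-85, 140) - 9663) + 24489 = (-(-1 + 140*(1 - 85))*(-6 + sqrt(2)*sqrt(140))/8 - 9663) + 24489 = (-(-1 + 140*(-84))*(-6 + sqrt(2)*(2*sqrt(35)))/8 - 9663) + 24489 = (-(-1 - 11760)*(-6 + 2*sqrt(70))/8 - 9663) + 24489 = (-1/8*(-11761)*(-6 + 2*sqrt(70)) - 9663) + 24489 = ((-35283/4 + 11761*sqrt(70)/4) - 9663) + 24489 = (-73935/4 + 11761*sqrt(70)/4) + 24489 = 24021/4 + 11761*sqrt(70)/4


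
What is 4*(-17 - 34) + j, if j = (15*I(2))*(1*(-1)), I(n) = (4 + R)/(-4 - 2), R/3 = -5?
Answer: -463/2 ≈ -231.50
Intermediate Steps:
R = -15 (R = 3*(-5) = -15)
I(n) = 11/6 (I(n) = (4 - 15)/(-4 - 2) = -11/(-6) = -11*(-⅙) = 11/6)
j = -55/2 (j = (15*(11/6))*(1*(-1)) = (55/2)*(-1) = -55/2 ≈ -27.500)
4*(-17 - 34) + j = 4*(-17 - 34) - 55/2 = 4*(-51) - 55/2 = -204 - 55/2 = -463/2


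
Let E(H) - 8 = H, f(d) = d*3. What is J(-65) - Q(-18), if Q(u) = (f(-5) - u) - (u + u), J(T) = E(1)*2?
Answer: -21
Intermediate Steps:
f(d) = 3*d
E(H) = 8 + H
J(T) = 18 (J(T) = (8 + 1)*2 = 9*2 = 18)
Q(u) = -15 - 3*u (Q(u) = (3*(-5) - u) - (u + u) = (-15 - u) - 2*u = -15 - 3*u)
J(-65) - Q(-18) = 18 - (-15 - 3*(-18)) = 18 - (-15 + 54) = 18 - 1*39 = 18 - 39 = -21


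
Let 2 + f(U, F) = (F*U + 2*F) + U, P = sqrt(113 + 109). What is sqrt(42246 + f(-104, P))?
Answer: sqrt(42140 - 102*sqrt(222)) ≈ 201.54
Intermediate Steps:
P = sqrt(222) ≈ 14.900
f(U, F) = -2 + U + 2*F + F*U (f(U, F) = -2 + ((F*U + 2*F) + U) = -2 + ((2*F + F*U) + U) = -2 + (U + 2*F + F*U) = -2 + U + 2*F + F*U)
sqrt(42246 + f(-104, P)) = sqrt(42246 + (-2 - 104 + 2*sqrt(222) + sqrt(222)*(-104))) = sqrt(42246 + (-2 - 104 + 2*sqrt(222) - 104*sqrt(222))) = sqrt(42246 + (-106 - 102*sqrt(222))) = sqrt(42140 - 102*sqrt(222))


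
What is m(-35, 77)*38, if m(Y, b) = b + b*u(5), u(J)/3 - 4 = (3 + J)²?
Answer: 599830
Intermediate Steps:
u(J) = 12 + 3*(3 + J)²
m(Y, b) = 205*b (m(Y, b) = b + b*(12 + 3*(3 + 5)²) = b + b*(12 + 3*8²) = b + b*(12 + 3*64) = b + b*(12 + 192) = b + b*204 = b + 204*b = 205*b)
m(-35, 77)*38 = (205*77)*38 = 15785*38 = 599830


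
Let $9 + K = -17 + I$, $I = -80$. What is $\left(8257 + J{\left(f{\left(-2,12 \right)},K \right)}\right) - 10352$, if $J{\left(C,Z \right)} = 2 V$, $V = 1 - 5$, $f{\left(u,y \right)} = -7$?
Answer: $-2103$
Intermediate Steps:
$V = -4$ ($V = 1 - 5 = -4$)
$K = -106$ ($K = -9 - 97 = -106$)
$J{\left(C,Z \right)} = -8$ ($J{\left(C,Z \right)} = 2 \left(-4\right) = -8$)
$\left(8257 + J{\left(f{\left(-2,12 \right)},K \right)}\right) - 10352 = \left(8257 - 8\right) - 10352 = 8249 - 10352 = -2103$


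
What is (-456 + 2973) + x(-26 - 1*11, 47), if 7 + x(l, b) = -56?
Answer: 2454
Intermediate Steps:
x(l, b) = -63 (x(l, b) = -7 - 56 = -63)
(-456 + 2973) + x(-26 - 1*11, 47) = (-456 + 2973) - 63 = 2517 - 63 = 2454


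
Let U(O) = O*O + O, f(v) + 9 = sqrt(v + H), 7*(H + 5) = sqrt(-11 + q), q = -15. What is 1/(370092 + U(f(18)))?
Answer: -7*I/(sqrt(26) - 2591239*I + 17*I*sqrt(7)*sqrt(91 + I*sqrt(26))) ≈ 2.7019e-6 + 7.2136e-12*I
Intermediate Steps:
H = -5 + I*sqrt(26)/7 (H = -5 + sqrt(-11 - 15)/7 = -5 + sqrt(-26)/7 = -5 + (I*sqrt(26))/7 = -5 + I*sqrt(26)/7 ≈ -5.0 + 0.72843*I)
f(v) = -9 + sqrt(-5 + v + I*sqrt(26)/7) (f(v) = -9 + sqrt(v + (-5 + I*sqrt(26)/7)) = -9 + sqrt(-5 + v + I*sqrt(26)/7))
U(O) = O + O**2 (U(O) = O**2 + O = O + O**2)
1/(370092 + U(f(18))) = 1/(370092 + (-9 + sqrt(-245 + 49*18 + 7*I*sqrt(26))/7)*(1 + (-9 + sqrt(-245 + 49*18 + 7*I*sqrt(26))/7))) = 1/(370092 + (-9 + sqrt(-245 + 882 + 7*I*sqrt(26))/7)*(1 + (-9 + sqrt(-245 + 882 + 7*I*sqrt(26))/7))) = 1/(370092 + (-9 + sqrt(637 + 7*I*sqrt(26))/7)*(1 + (-9 + sqrt(637 + 7*I*sqrt(26))/7))) = 1/(370092 + (-9 + sqrt(637 + 7*I*sqrt(26))/7)*(-8 + sqrt(637 + 7*I*sqrt(26))/7))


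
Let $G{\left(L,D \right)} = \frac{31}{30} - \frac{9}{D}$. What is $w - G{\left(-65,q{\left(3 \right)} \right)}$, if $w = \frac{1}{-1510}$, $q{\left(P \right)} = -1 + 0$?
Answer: $- \frac{22727}{2265} \approx -10.034$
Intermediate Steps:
$q{\left(P \right)} = -1$
$w = - \frac{1}{1510} \approx -0.00066225$
$G{\left(L,D \right)} = \frac{31}{30} - \frac{9}{D}$ ($G{\left(L,D \right)} = 31 \cdot \frac{1}{30} - \frac{9}{D} = \frac{31}{30} - \frac{9}{D}$)
$w - G{\left(-65,q{\left(3 \right)} \right)} = - \frac{1}{1510} - \left(\frac{31}{30} - \frac{9}{-1}\right) = - \frac{1}{1510} - \left(\frac{31}{30} - -9\right) = - \frac{1}{1510} - \left(\frac{31}{30} + 9\right) = - \frac{1}{1510} - \frac{301}{30} = - \frac{22727}{2265}$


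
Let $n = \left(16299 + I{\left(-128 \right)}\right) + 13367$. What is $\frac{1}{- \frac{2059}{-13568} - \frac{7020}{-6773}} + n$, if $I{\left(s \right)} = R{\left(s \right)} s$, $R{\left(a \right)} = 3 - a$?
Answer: $\frac{108343291110}{8399459} \approx 12899.0$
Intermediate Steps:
$I{\left(s \right)} = s \left(3 - s\right)$ ($I{\left(s \right)} = \left(3 - s\right) s = s \left(3 - s\right)$)
$n = 12898$ ($n = \left(16299 - 128 \left(3 - -128\right)\right) + 13367 = \left(16299 - 128 \left(3 + 128\right)\right) + 13367 = \left(16299 - 16768\right) + 13367 = -469 + 13367 = 12898$)
$\frac{1}{- \frac{2059}{-13568} - \frac{7020}{-6773}} + n = \frac{1}{- \frac{2059}{-13568} - \frac{7020}{-6773}} + 12898 = \frac{1}{\left(-2059\right) \left(- \frac{1}{13568}\right) - - \frac{540}{521}} + 12898 = \frac{1}{\frac{2059}{13568} + \frac{540}{521}} + 12898 = \frac{1}{\frac{8399459}{7068928}} + 12898 = \frac{7068928}{8399459} + 12898 = \frac{108343291110}{8399459}$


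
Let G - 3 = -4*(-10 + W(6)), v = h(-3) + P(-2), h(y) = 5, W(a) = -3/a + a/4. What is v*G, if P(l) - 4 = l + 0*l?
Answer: 273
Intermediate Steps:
P(l) = 4 + l (P(l) = 4 + (l + 0*l) = 4 + (l + 0) = 4 + l)
W(a) = -3/a + a/4 (W(a) = -3/a + a*(1/4) = -3/a + a/4)
v = 7 (v = 5 + (4 - 2) = 5 + 2 = 7)
G = 39 (G = 3 - 4*(-10 + (-3/6 + (1/4)*6)) = 3 - 4*(-10 + (-3*1/6 + 3/2)) = 3 - 4*(-10 + (-1/2 + 3/2)) = 3 - 4*(-10 + 1) = 3 - 4*(-9) = 3 + 36 = 39)
v*G = 7*39 = 273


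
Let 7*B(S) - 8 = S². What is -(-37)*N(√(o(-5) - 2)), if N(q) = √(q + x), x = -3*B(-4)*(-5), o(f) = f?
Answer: 37*√(2520 + 49*I*√7)/7 ≈ 265.43 + 6.823*I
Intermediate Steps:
B(S) = 8/7 + S²/7
x = 360/7 (x = -3*(8/7 + (⅐)*(-4)²)*(-5) = -3*(8/7 + (⅐)*16)*(-5) = -3*(8/7 + 16/7)*(-5) = -3*24/7*(-5) = -72/7*(-5) = 360/7 ≈ 51.429)
N(q) = √(360/7 + q) (N(q) = √(q + 360/7) = √(360/7 + q))
-(-37)*N(√(o(-5) - 2)) = -(-37)*√(2520 + 49*√(-5 - 2))/7 = -(-37)*√(2520 + 49*√(-7))/7 = -(-37)*√(2520 + 49*(I*√7))/7 = -(-37)*√(2520 + 49*I*√7)/7 = 37*√(2520 + 49*I*√7)/7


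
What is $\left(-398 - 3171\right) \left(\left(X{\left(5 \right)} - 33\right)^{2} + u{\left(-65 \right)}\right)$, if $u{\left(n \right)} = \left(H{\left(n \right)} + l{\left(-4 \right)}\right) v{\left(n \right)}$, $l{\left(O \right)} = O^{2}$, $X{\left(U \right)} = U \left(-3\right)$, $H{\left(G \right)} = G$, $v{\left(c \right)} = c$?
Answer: $-19590241$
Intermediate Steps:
$X{\left(U \right)} = - 3 U$
$u{\left(n \right)} = n \left(16 + n\right)$ ($u{\left(n \right)} = \left(n + \left(-4\right)^{2}\right) n = \left(n + 16\right) n = \left(16 + n\right) n = n \left(16 + n\right)$)
$\left(-398 - 3171\right) \left(\left(X{\left(5 \right)} - 33\right)^{2} + u{\left(-65 \right)}\right) = \left(-398 - 3171\right) \left(\left(\left(-3\right) 5 - 33\right)^{2} - 65 \left(16 - 65\right)\right) = - 3569 \left(\left(-15 - 33\right)^{2} - -3185\right) = - 3569 \left(\left(-48\right)^{2} + 3185\right) = - 3569 \left(2304 + 3185\right) = \left(-3569\right) 5489 = -19590241$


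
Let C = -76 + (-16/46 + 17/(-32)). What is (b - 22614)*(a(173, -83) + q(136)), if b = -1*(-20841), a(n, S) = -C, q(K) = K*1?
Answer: -277791867/736 ≈ -3.7743e+5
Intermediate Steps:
q(K) = K
C = -56583/736 (C = -76 + (-16*1/46 + 17*(-1/32)) = -76 + (-8/23 - 17/32) = -76 - 647/736 = -56583/736 ≈ -76.879)
a(n, S) = 56583/736 (a(n, S) = -1*(-56583/736) = 56583/736)
b = 20841
(b - 22614)*(a(173, -83) + q(136)) = (20841 - 22614)*(56583/736 + 136) = -1773*156679/736 = -277791867/736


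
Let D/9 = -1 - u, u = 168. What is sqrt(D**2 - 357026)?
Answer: sqrt(1956415) ≈ 1398.7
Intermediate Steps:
D = -1521 (D = 9*(-1 - 1*168) = 9*(-1 - 168) = 9*(-169) = -1521)
sqrt(D**2 - 357026) = sqrt((-1521)**2 - 357026) = sqrt(2313441 - 357026) = sqrt(1956415)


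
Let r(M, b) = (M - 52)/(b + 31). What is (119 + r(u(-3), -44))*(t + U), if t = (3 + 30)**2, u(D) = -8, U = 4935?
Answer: 9680568/13 ≈ 7.4466e+5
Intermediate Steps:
t = 1089 (t = 33**2 = 1089)
r(M, b) = (-52 + M)/(31 + b)
(119 + r(u(-3), -44))*(t + U) = (119 + (-52 - 8)/(31 - 44))*(1089 + 4935) = (119 - 60/(-13))*6024 = (119 - 1/13*(-60))*6024 = (119 + 60/13)*6024 = (1607/13)*6024 = 9680568/13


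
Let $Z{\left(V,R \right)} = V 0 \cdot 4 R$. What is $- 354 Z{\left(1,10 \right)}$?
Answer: $0$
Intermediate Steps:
$Z{\left(V,R \right)} = 0$ ($Z{\left(V,R \right)} = 0 \cdot 4 R = 0 R = 0$)
$- 354 Z{\left(1,10 \right)} = \left(-354\right) 0 = 0$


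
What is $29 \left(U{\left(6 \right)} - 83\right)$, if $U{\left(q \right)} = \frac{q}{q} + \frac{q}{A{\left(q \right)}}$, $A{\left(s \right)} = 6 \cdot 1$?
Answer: $-2349$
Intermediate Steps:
$A{\left(s \right)} = 6$
$U{\left(q \right)} = 1 + \frac{q}{6}$ ($U{\left(q \right)} = \frac{q}{q} + \frac{q}{6} = 1 + q \frac{1}{6} = 1 + \frac{q}{6}$)
$29 \left(U{\left(6 \right)} - 83\right) = 29 \left(\left(1 + \frac{1}{6} \cdot 6\right) - 83\right) = 29 \left(\left(1 + 1\right) - 83\right) = 29 \left(2 - 83\right) = 29 \left(-81\right) = -2349$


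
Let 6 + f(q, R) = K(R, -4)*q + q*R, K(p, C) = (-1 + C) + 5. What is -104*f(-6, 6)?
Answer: 4368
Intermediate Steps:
K(p, C) = 4 + C
f(q, R) = -6 + R*q (f(q, R) = -6 + ((4 - 4)*q + q*R) = -6 + (0*q + R*q) = -6 + (0 + R*q) = -6 + R*q)
-104*f(-6, 6) = -104*(-6 + 6*(-6)) = -104*(-6 - 36) = -104*(-42) = 4368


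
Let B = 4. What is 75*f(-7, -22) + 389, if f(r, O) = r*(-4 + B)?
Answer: 389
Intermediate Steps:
f(r, O) = 0 (f(r, O) = r*(-4 + 4) = r*0 = 0)
75*f(-7, -22) + 389 = 75*0 + 389 = 0 + 389 = 389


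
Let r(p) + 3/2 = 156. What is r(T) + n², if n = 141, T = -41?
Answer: 40071/2 ≈ 20036.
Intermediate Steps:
r(p) = 309/2 (r(p) = -3/2 + 156 = 309/2)
r(T) + n² = 309/2 + 141² = 309/2 + 19881 = 40071/2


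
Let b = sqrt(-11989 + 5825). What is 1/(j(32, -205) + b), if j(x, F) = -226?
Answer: -113/28620 - I*sqrt(1541)/28620 ≈ -0.0039483 - 0.0013716*I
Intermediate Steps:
b = 2*I*sqrt(1541) (b = sqrt(-6164) = 2*I*sqrt(1541) ≈ 78.511*I)
1/(j(32, -205) + b) = 1/(-226 + 2*I*sqrt(1541))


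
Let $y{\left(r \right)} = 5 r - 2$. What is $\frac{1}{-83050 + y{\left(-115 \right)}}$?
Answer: $- \frac{1}{83627} \approx -1.1958 \cdot 10^{-5}$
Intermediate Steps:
$y{\left(r \right)} = -2 + 5 r$
$\frac{1}{-83050 + y{\left(-115 \right)}} = \frac{1}{-83050 + \left(-2 + 5 \left(-115\right)\right)} = \frac{1}{-83050 - 577} = \frac{1}{-83627} = - \frac{1}{83627}$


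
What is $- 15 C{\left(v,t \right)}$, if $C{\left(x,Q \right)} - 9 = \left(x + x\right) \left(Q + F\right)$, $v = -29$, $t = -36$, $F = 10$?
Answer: $-22755$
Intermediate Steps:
$C{\left(x,Q \right)} = 9 + 2 x \left(10 + Q\right)$ ($C{\left(x,Q \right)} = 9 + \left(x + x\right) \left(Q + 10\right) = 9 + 2 x \left(10 + Q\right)$)
$- 15 C{\left(v,t \right)} = - 15 \left(9 + 20 \left(-29\right) + 2 \left(-36\right) \left(-29\right)\right) = - 15 \left(9 - 580 + 2088\right) = \left(-15\right) 1517 = -22755$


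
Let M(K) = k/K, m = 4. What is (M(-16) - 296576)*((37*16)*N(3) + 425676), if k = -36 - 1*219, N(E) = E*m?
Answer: -513381055395/4 ≈ -1.2835e+11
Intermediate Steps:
N(E) = 4*E (N(E) = E*4 = 4*E)
k = -255 (k = -36 - 219 = -255)
M(K) = -255/K
(M(-16) - 296576)*((37*16)*N(3) + 425676) = (-255/(-16) - 296576)*((37*16)*(4*3) + 425676) = (-255*(-1/16) - 296576)*(592*12 + 425676) = (255/16 - 296576)*(7104 + 425676) = -4744961/16*432780 = -513381055395/4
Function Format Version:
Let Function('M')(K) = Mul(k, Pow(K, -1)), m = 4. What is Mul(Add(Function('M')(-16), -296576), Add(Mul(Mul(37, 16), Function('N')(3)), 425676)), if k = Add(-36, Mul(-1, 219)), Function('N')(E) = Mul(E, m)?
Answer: Rational(-513381055395, 4) ≈ -1.2835e+11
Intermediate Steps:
Function('N')(E) = Mul(4, E) (Function('N')(E) = Mul(E, 4) = Mul(4, E))
k = -255 (k = Add(-36, -219) = -255)
Function('M')(K) = Mul(-255, Pow(K, -1))
Mul(Add(Function('M')(-16), -296576), Add(Mul(Mul(37, 16), Function('N')(3)), 425676)) = Mul(Add(Mul(-255, Pow(-16, -1)), -296576), Add(Mul(Mul(37, 16), Mul(4, 3)), 425676)) = Mul(Add(Mul(-255, Rational(-1, 16)), -296576), Add(Mul(592, 12), 425676)) = Mul(Add(Rational(255, 16), -296576), Add(7104, 425676)) = Mul(Rational(-4744961, 16), 432780) = Rational(-513381055395, 4)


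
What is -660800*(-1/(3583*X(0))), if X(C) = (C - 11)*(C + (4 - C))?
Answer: -165200/39413 ≈ -4.1915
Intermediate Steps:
X(C) = -44 + 4*C (X(C) = (-11 + C)*4 = -44 + 4*C)
-660800*(-1/(3583*X(0))) = -660800*(-1/(3583*(-44 + 4*0))) = -660800*(-1/(3583*(-44 + 0))) = -660800/((-3583*(-44))) = -660800/157652 = -660800*1/157652 = -165200/39413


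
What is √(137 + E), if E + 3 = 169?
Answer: √303 ≈ 17.407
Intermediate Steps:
E = 166 (E = -3 + 169 = 166)
√(137 + E) = √(137 + 166) = √303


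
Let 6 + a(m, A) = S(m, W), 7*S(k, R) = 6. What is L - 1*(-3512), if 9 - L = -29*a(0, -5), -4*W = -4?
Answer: 23603/7 ≈ 3371.9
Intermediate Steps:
W = 1 (W = -¼*(-4) = 1)
S(k, R) = 6/7 (S(k, R) = (⅐)*6 = 6/7)
a(m, A) = -36/7 (a(m, A) = -6 + 6/7 = -36/7)
L = -981/7 (L = 9 - (-29)*(-36)/7 = 9 - 1*1044/7 = 9 - 1044/7 = -981/7 ≈ -140.14)
L - 1*(-3512) = -981/7 - 1*(-3512) = -981/7 + 3512 = 23603/7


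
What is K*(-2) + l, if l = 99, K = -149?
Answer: 397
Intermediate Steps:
K*(-2) + l = -149*(-2) + 99 = 298 + 99 = 397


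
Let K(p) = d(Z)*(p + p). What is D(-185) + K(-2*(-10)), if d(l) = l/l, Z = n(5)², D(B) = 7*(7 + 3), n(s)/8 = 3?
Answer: 110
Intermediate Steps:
n(s) = 24 (n(s) = 8*3 = 24)
D(B) = 70 (D(B) = 7*10 = 70)
Z = 576 (Z = 24² = 576)
d(l) = 1
K(p) = 2*p (K(p) = 1*(p + p) = 1*(2*p) = 2*p)
D(-185) + K(-2*(-10)) = 70 + 2*(-2*(-10)) = 70 + 2*20 = 70 + 40 = 110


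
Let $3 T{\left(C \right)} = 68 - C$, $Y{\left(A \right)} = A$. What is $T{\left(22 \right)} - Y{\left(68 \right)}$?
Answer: $- \frac{158}{3} \approx -52.667$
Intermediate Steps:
$T{\left(C \right)} = \frac{68}{3} - \frac{C}{3}$ ($T{\left(C \right)} = \frac{68 - C}{3} = \frac{68}{3} - \frac{C}{3}$)
$T{\left(22 \right)} - Y{\left(68 \right)} = \left(\frac{68}{3} - \frac{22}{3}\right) - 68 = \frac{46}{3} - 68 = - \frac{158}{3}$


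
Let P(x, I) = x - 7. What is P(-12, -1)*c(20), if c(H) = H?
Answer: -380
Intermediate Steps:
P(x, I) = -7 + x
P(-12, -1)*c(20) = (-7 - 12)*20 = -19*20 = -380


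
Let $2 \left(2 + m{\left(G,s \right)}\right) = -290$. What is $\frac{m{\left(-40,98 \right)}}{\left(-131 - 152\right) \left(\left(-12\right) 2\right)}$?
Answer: $- \frac{49}{2264} \approx -0.021643$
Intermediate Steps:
$m{\left(G,s \right)} = -147$ ($m{\left(G,s \right)} = -2 + \frac{1}{2} \left(-290\right) = -2 - 145 = -147$)
$\frac{m{\left(-40,98 \right)}}{\left(-131 - 152\right) \left(\left(-12\right) 2\right)} = - \frac{147}{\left(-131 - 152\right) \left(\left(-12\right) 2\right)} = - \frac{147}{\left(-283\right) \left(-24\right)} = - \frac{147}{6792} = \left(-147\right) \frac{1}{6792} = - \frac{49}{2264}$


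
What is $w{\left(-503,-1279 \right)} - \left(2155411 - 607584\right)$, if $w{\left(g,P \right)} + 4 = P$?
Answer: $-1549110$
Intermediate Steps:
$w{\left(g,P \right)} = -4 + P$
$w{\left(-503,-1279 \right)} - \left(2155411 - 607584\right) = \left(-4 - 1279\right) - \left(2155411 - 607584\right) = -1283 - 1547827 = -1549110$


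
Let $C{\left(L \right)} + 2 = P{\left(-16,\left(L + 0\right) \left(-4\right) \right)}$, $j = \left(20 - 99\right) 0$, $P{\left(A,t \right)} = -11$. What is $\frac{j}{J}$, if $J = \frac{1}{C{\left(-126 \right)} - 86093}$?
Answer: $0$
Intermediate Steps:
$j = 0$ ($j = \left(-79\right) 0 = 0$)
$C{\left(L \right)} = -13$ ($C{\left(L \right)} = -2 - 11 = -13$)
$J = - \frac{1}{86106}$ ($J = \frac{1}{-13 - 86093} = \frac{1}{-86106} = - \frac{1}{86106} \approx -1.1614 \cdot 10^{-5}$)
$\frac{j}{J} = \frac{0}{- \frac{1}{86106}} = 0 \left(-86106\right) = 0$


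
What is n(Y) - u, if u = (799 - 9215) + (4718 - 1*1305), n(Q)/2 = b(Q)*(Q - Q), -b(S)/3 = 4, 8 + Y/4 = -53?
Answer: 5003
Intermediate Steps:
Y = -244 (Y = -32 + 4*(-53) = -32 - 212 = -244)
b(S) = -12 (b(S) = -3*4 = -12)
n(Q) = 0 (n(Q) = 2*(-12*(Q - Q)) = 2*(-12*0) = 2*0 = 0)
u = -5003 (u = -8416 + (4718 - 1305) = -8416 + 3413 = -5003)
n(Y) - u = 0 - 1*(-5003) = 0 + 5003 = 5003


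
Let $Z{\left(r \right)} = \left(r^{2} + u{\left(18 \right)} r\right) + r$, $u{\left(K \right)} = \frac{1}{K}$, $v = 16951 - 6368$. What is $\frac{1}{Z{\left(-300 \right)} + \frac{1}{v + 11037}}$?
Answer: $\frac{64860}{5816861003} \approx 1.115 \cdot 10^{-5}$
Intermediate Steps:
$v = 10583$ ($v = 16951 - 6368 = 10583$)
$Z{\left(r \right)} = r^{2} + \frac{19 r}{18}$ ($Z{\left(r \right)} = \left(r^{2} + \frac{r}{18}\right) + r = r^{2} + \frac{19 r}{18}$)
$\frac{1}{Z{\left(-300 \right)} + \frac{1}{v + 11037}} = \frac{1}{\frac{1}{18} \left(-300\right) \left(19 + 18 \left(-300\right)\right) + \frac{1}{10583 + 11037}} = \frac{1}{\frac{1}{18} \left(-300\right) \left(19 - 5400\right) + \frac{1}{21620}} = \frac{1}{\frac{1}{18} \left(-300\right) \left(-5381\right) + \frac{1}{21620}} = \frac{1}{\frac{269050}{3} + \frac{1}{21620}} = \frac{1}{\frac{5816861003}{64860}} = \frac{64860}{5816861003}$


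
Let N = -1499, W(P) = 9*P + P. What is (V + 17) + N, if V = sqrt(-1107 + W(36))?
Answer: -1482 + 3*I*sqrt(83) ≈ -1482.0 + 27.331*I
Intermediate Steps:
W(P) = 10*P
V = 3*I*sqrt(83) (V = sqrt(-1107 + 10*36) = sqrt(-1107 + 360) = sqrt(-747) = 3*I*sqrt(83) ≈ 27.331*I)
(V + 17) + N = (3*I*sqrt(83) + 17) - 1499 = (17 + 3*I*sqrt(83)) - 1499 = -1482 + 3*I*sqrt(83)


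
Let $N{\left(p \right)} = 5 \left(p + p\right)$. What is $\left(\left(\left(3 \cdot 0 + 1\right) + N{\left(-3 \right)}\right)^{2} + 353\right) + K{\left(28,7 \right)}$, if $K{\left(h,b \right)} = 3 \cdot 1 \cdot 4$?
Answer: $1206$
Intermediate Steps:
$N{\left(p \right)} = 10 p$ ($N{\left(p \right)} = 5 \cdot 2 p = 10 p$)
$K{\left(h,b \right)} = 12$ ($K{\left(h,b \right)} = 3 \cdot 4 = 12$)
$\left(\left(\left(3 \cdot 0 + 1\right) + N{\left(-3 \right)}\right)^{2} + 353\right) + K{\left(28,7 \right)} = \left(\left(\left(3 \cdot 0 + 1\right) + 10 \left(-3\right)\right)^{2} + 353\right) + 12 = \left(\left(\left(0 + 1\right) - 30\right)^{2} + 353\right) + 12 = \left(\left(1 - 30\right)^{2} + 353\right) + 12 = \left(\left(-29\right)^{2} + 353\right) + 12 = \left(841 + 353\right) + 12 = 1194 + 12 = 1206$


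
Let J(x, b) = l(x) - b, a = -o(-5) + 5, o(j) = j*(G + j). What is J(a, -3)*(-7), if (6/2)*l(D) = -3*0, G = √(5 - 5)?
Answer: -21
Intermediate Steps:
G = 0 (G = √0 = 0)
l(D) = 0 (l(D) = (-3*0)/3 = (⅓)*0 = 0)
o(j) = j² (o(j) = j*(0 + j) = j*j = j²)
a = -20 (a = -1*(-5)² + 5 = -1*25 + 5 = -25 + 5 = -20)
J(x, b) = -b (J(x, b) = 0 - b = -b)
J(a, -3)*(-7) = -1*(-3)*(-7) = 3*(-7) = -21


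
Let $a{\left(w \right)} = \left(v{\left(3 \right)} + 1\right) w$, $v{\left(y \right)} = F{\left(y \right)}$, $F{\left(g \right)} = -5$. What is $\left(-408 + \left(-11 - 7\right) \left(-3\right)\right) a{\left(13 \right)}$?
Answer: $18408$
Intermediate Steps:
$v{\left(y \right)} = -5$
$a{\left(w \right)} = - 4 w$ ($a{\left(w \right)} = \left(-5 + 1\right) w = - 4 w$)
$\left(-408 + \left(-11 - 7\right) \left(-3\right)\right) a{\left(13 \right)} = \left(-408 + \left(-11 - 7\right) \left(-3\right)\right) \left(\left(-4\right) 13\right) = \left(-408 - -54\right) \left(-52\right) = \left(-408 + 54\right) \left(-52\right) = \left(-354\right) \left(-52\right) = 18408$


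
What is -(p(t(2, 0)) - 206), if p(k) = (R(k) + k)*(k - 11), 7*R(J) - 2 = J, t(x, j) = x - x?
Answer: 1464/7 ≈ 209.14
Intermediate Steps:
t(x, j) = 0
R(J) = 2/7 + J/7
p(k) = (-11 + k)*(2/7 + 8*k/7) (p(k) = ((2/7 + k/7) + k)*(k - 11) = (2/7 + 8*k/7)*(-11 + k) = (-11 + k)*(2/7 + 8*k/7))
-(p(t(2, 0)) - 206) = -((-22/7 - 86/7*0 + (8/7)*0²) - 206) = -((-22/7 + 0 + (8/7)*0) - 206) = -((-22/7 + 0 + 0) - 206) = -(-22/7 - 206) = -1*(-1464/7) = 1464/7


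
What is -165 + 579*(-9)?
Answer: -5376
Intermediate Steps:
-165 + 579*(-9) = -165 - 5211 = -5376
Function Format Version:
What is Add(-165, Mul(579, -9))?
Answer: -5376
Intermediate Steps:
Add(-165, Mul(579, -9)) = Add(-165, -5211) = -5376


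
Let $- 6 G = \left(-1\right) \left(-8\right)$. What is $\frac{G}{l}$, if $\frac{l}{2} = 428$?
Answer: $- \frac{1}{642} \approx -0.0015576$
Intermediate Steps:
$l = 856$ ($l = 2 \cdot 428 = 856$)
$G = - \frac{4}{3}$ ($G = - \frac{\left(-1\right) \left(-8\right)}{6} = \left(- \frac{1}{6}\right) 8 = - \frac{4}{3} \approx -1.3333$)
$\frac{G}{l} = - \frac{4}{3 \cdot 856} = \left(- \frac{4}{3}\right) \frac{1}{856} = - \frac{1}{642}$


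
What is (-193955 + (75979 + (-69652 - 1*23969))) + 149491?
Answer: -62106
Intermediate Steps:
(-193955 + (75979 + (-69652 - 1*23969))) + 149491 = (-193955 + (75979 + (-69652 - 23969))) + 149491 = (-193955 + (75979 - 93621)) + 149491 = (-193955 - 17642) + 149491 = -211597 + 149491 = -62106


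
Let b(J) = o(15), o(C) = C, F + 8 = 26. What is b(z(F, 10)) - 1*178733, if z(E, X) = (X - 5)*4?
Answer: -178718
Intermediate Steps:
F = 18 (F = -8 + 26 = 18)
z(E, X) = -20 + 4*X (z(E, X) = (-5 + X)*4 = -20 + 4*X)
b(J) = 15
b(z(F, 10)) - 1*178733 = 15 - 1*178733 = 15 - 178733 = -178718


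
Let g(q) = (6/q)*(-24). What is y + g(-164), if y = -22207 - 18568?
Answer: -1671739/41 ≈ -40774.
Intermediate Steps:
g(q) = -144/q
y = -40775
y + g(-164) = -40775 - 144/(-164) = -40775 - 144*(-1/164) = -40775 + 36/41 = -1671739/41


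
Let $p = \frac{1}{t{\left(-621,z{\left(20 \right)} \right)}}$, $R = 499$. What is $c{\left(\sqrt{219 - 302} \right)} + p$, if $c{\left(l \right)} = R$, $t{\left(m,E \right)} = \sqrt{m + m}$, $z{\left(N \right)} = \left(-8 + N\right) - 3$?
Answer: $499 - \frac{i \sqrt{138}}{414} \approx 499.0 - 0.028375 i$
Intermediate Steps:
$z{\left(N \right)} = -11 + N$
$t{\left(m,E \right)} = \sqrt{2} \sqrt{m}$ ($t{\left(m,E \right)} = \sqrt{2 m} = \sqrt{2} \sqrt{m}$)
$c{\left(l \right)} = 499$
$p = - \frac{i \sqrt{138}}{414}$ ($p = \frac{1}{\sqrt{2} \sqrt{-621}} = \frac{1}{\sqrt{2} \cdot 3 i \sqrt{69}} = \frac{1}{3 i \sqrt{138}} = - \frac{i \sqrt{138}}{414} \approx - 0.028375 i$)
$c{\left(\sqrt{219 - 302} \right)} + p = 499 - \frac{i \sqrt{138}}{414}$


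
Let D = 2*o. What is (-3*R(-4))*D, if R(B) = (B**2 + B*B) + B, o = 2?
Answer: -336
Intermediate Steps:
D = 4 (D = 2*2 = 4)
R(B) = B + 2*B**2 (R(B) = (B**2 + B**2) + B = 2*B**2 + B = B + 2*B**2)
(-3*R(-4))*D = -(-12)*(1 + 2*(-4))*4 = -(-12)*(1 - 8)*4 = -(-12)*(-7)*4 = -3*28*4 = -84*4 = -336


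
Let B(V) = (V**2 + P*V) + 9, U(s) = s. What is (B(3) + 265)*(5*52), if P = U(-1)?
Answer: 72800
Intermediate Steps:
P = -1
B(V) = 9 + V**2 - V (B(V) = (V**2 - V) + 9 = 9 + V**2 - V)
(B(3) + 265)*(5*52) = ((9 + 3**2 - 1*3) + 265)*(5*52) = ((9 + 9 - 3) + 265)*260 = (15 + 265)*260 = 280*260 = 72800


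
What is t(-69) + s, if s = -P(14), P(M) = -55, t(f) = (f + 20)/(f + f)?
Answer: 7639/138 ≈ 55.355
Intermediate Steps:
t(f) = (20 + f)/(2*f) (t(f) = (20 + f)/((2*f)) = (20 + f)*(1/(2*f)) = (20 + f)/(2*f))
s = 55 (s = -1*(-55) = 55)
t(-69) + s = (½)*(20 - 69)/(-69) + 55 = (½)*(-1/69)*(-49) + 55 = 49/138 + 55 = 7639/138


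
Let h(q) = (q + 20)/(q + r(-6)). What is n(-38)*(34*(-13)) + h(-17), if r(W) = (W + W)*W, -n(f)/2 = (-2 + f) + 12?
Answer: -1361357/55 ≈ -24752.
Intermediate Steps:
n(f) = -20 - 2*f (n(f) = -2*((-2 + f) + 12) = -2*(10 + f) = -20 - 2*f)
r(W) = 2*W² (r(W) = (2*W)*W = 2*W²)
h(q) = (20 + q)/(72 + q) (h(q) = (q + 20)/(q + 2*(-6)²) = (20 + q)/(q + 2*36) = (20 + q)/(q + 72) = (20 + q)/(72 + q))
n(-38)*(34*(-13)) + h(-17) = (-20 - 2*(-38))*(34*(-13)) + (20 - 17)/(72 - 17) = (-20 + 76)*(-442) + 3/55 = 56*(-442) + (1/55)*3 = -24752 + 3/55 = -1361357/55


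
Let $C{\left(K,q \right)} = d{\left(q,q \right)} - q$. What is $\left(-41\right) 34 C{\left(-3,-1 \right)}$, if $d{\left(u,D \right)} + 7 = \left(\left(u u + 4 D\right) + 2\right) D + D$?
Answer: $8364$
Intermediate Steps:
$d{\left(u,D \right)} = -7 + D + D \left(2 + u^{2} + 4 D\right)$ ($d{\left(u,D \right)} = -7 + \left(\left(\left(u u + 4 D\right) + 2\right) D + D\right) = -7 + \left(\left(\left(u^{2} + 4 D\right) + 2\right) D + D\right) = -7 + \left(\left(2 + u^{2} + 4 D\right) D + D\right) = -7 + \left(D \left(2 + u^{2} + 4 D\right) + D\right) = -7 + \left(D + D \left(2 + u^{2} + 4 D\right)\right) = -7 + D + D \left(2 + u^{2} + 4 D\right)$)
$C{\left(K,q \right)} = -7 + q^{3} + 2 q + 4 q^{2}$ ($C{\left(K,q \right)} = \left(-7 + 3 q + 4 q^{2} + q q^{2}\right) - q = \left(-7 + 3 q + 4 q^{2} + q^{3}\right) - q = \left(-7 + q^{3} + 3 q + 4 q^{2}\right) - q = -7 + q^{3} + 2 q + 4 q^{2}$)
$\left(-41\right) 34 C{\left(-3,-1 \right)} = \left(-41\right) 34 \left(-7 + \left(-1\right)^{3} + 2 \left(-1\right) + 4 \left(-1\right)^{2}\right) = - 1394 \left(-7 - 1 - 2 + 4 \cdot 1\right) = - 1394 \left(-7 - 1 - 2 + 4\right) = \left(-1394\right) \left(-6\right) = 8364$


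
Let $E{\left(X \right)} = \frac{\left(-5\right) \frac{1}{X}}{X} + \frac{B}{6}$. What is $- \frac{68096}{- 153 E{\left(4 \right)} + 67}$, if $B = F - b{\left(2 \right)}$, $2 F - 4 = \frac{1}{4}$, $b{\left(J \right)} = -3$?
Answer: $\frac{544768}{127} \approx 4289.5$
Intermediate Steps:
$F = \frac{17}{8}$ ($F = 2 + \frac{1}{2 \cdot 4} = 2 + \frac{1}{2} \cdot \frac{1}{4} = 2 + \frac{1}{8} = \frac{17}{8} \approx 2.125$)
$B = \frac{41}{8}$ ($B = \frac{17}{8} - -3 = \frac{17}{8} + 3 = \frac{41}{8} \approx 5.125$)
$E{\left(X \right)} = \frac{41}{48} - \frac{5}{X^{2}}$ ($E{\left(X \right)} = \frac{\left(-5\right) \frac{1}{X}}{X} + \frac{41}{8 \cdot 6} = - \frac{5}{X^{2}} + \frac{41}{8} \cdot \frac{1}{6} = - \frac{5}{X^{2}} + \frac{41}{48} = \frac{41}{48} - \frac{5}{X^{2}}$)
$- \frac{68096}{- 153 E{\left(4 \right)} + 67} = - \frac{68096}{- 153 \left(\frac{41}{48} - \frac{5}{16}\right) + 67} = - \frac{68096}{\left(-153\right) \frac{13}{24} + 67} = - \frac{68096}{- \frac{663}{8} + 67} = - \frac{68096}{- \frac{127}{8}} = \left(-68096\right) \left(- \frac{8}{127}\right) = \frac{544768}{127}$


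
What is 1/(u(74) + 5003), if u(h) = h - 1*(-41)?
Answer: 1/5118 ≈ 0.00019539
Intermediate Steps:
u(h) = 41 + h (u(h) = h + 41 = 41 + h)
1/(u(74) + 5003) = 1/((41 + 74) + 5003) = 1/(115 + 5003) = 1/5118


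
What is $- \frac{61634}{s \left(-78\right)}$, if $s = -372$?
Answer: $- \frac{30817}{14508} \approx -2.1241$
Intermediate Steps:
$- \frac{61634}{s \left(-78\right)} = - \frac{61634}{\left(-372\right) \left(-78\right)} = - \frac{61634}{29016} = \left(-61634\right) \frac{1}{29016} = - \frac{30817}{14508}$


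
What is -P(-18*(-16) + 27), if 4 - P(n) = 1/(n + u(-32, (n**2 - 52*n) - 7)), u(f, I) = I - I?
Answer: -1259/315 ≈ -3.9968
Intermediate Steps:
u(f, I) = 0
P(n) = 4 - 1/n (P(n) = 4 - 1/(n + 0) = 4 - 1/n)
-P(-18*(-16) + 27) = -(4 - 1/(-18*(-16) + 27)) = -(4 - 1/(288 + 27)) = -(4 - 1/315) = -1*1259/315 = -1259/315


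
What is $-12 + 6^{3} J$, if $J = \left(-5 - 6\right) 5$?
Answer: $-11892$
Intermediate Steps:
$J = -55$ ($J = \left(-11\right) 5 = -55$)
$-12 + 6^{3} J = -12 + 6^{3} \left(-55\right) = -12 + 216 \left(-55\right) = -12 - 11880 = -11892$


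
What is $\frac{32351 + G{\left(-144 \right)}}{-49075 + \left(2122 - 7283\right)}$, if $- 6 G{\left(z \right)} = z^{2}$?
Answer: $- \frac{28895}{54236} \approx -0.53276$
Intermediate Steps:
$G{\left(z \right)} = - \frac{z^{2}}{6}$
$\frac{32351 + G{\left(-144 \right)}}{-49075 + \left(2122 - 7283\right)} = \frac{32351 - \frac{\left(-144\right)^{2}}{6}}{-49075 + \left(2122 - 7283\right)} = \frac{32351 - 3456}{-49075 - 5161} = \frac{32351 - 3456}{-54236} = 28895 \left(- \frac{1}{54236}\right) = - \frac{28895}{54236}$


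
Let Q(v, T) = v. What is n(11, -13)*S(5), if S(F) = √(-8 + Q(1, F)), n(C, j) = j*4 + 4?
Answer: -48*I*√7 ≈ -127.0*I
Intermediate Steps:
n(C, j) = 4 + 4*j (n(C, j) = 4*j + 4 = 4 + 4*j)
S(F) = I*√7 (S(F) = √(-8 + 1) = √(-7) = I*√7)
n(11, -13)*S(5) = (4 + 4*(-13))*(I*√7) = (4 - 52)*(I*√7) = -48*I*√7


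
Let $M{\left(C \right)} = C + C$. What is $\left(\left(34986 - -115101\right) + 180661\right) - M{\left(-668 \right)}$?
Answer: $332084$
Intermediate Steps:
$M{\left(C \right)} = 2 C$
$\left(\left(34986 - -115101\right) + 180661\right) - M{\left(-668 \right)} = \left(\left(34986 - -115101\right) + 180661\right) - 2 \left(-668\right) = \left(\left(34986 + 115101\right) + 180661\right) - -1336 = \left(150087 + 180661\right) + 1336 = 330748 + 1336 = 332084$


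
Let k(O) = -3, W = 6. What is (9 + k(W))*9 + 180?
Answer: 234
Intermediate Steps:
(9 + k(W))*9 + 180 = (9 - 3)*9 + 180 = 6*9 + 180 = 54 + 180 = 234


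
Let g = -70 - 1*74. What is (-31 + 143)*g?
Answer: -16128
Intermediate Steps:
g = -144 (g = -70 - 74 = -144)
(-31 + 143)*g = (-31 + 143)*(-144) = 112*(-144) = -16128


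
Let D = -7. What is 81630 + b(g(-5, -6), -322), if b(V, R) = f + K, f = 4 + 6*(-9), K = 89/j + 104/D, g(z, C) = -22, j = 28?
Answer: 2283913/28 ≈ 81568.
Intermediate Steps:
K = -327/28 (K = 89/28 + 104/(-7) = 89*(1/28) + 104*(-⅐) = 89/28 - 104/7 = -327/28 ≈ -11.679)
f = -50 (f = 4 - 54 = -50)
b(V, R) = -1727/28 (b(V, R) = -50 - 327/28 = -1727/28)
81630 + b(g(-5, -6), -322) = 81630 - 1727/28 = 2283913/28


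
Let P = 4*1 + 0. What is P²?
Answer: 16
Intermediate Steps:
P = 4 (P = 4 + 0 = 4)
P² = 4² = 16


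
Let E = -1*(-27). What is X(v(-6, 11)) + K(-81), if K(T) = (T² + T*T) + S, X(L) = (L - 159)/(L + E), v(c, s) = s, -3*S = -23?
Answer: 748169/57 ≈ 13126.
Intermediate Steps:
S = 23/3 (S = -⅓*(-23) = 23/3 ≈ 7.6667)
E = 27
X(L) = (-159 + L)/(27 + L) (X(L) = (L - 159)/(L + 27) = (-159 + L)/(27 + L))
K(T) = 23/3 + 2*T² (K(T) = (T² + T*T) + 23/3 = (T² + T²) + 23/3 = 2*T² + 23/3 = 23/3 + 2*T²)
X(v(-6, 11)) + K(-81) = (-159 + 11)/(27 + 11) + (23/3 + 2*(-81)²) = -148/38 + (23/3 + 2*6561) = (1/38)*(-148) + (23/3 + 13122) = -74/19 + 39389/3 = 748169/57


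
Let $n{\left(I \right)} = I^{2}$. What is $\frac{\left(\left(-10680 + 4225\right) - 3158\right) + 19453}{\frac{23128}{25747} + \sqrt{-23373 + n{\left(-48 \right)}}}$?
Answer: $\frac{1171897980288}{2793468749201} - \frac{3913808885136 i \sqrt{2341}}{2793468749201} \approx 0.41951 - 67.789 i$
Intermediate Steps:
$\frac{\left(\left(-10680 + 4225\right) - 3158\right) + 19453}{\frac{23128}{25747} + \sqrt{-23373 + n{\left(-48 \right)}}} = \frac{\left(\left(-10680 + 4225\right) - 3158\right) + 19453}{\frac{23128}{25747} + \sqrt{-23373 + \left(-48\right)^{2}}} = \frac{\left(-6455 - 3158\right) + 19453}{23128 \cdot \frac{1}{25747} + \sqrt{-23373 + 2304}} = \frac{-9613 + 19453}{\frac{23128}{25747} + \sqrt{-21069}} = \frac{9840}{\frac{23128}{25747} + 3 i \sqrt{2341}}$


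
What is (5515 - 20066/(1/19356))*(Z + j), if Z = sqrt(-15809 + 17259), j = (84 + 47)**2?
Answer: -6665194785941 - 1941959905*sqrt(58) ≈ -6.6800e+12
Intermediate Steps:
j = 17161 (j = 131**2 = 17161)
Z = 5*sqrt(58) (Z = sqrt(1450) = 5*sqrt(58) ≈ 38.079)
(5515 - 20066/(1/19356))*(Z + j) = (5515 - 20066/(1/19356))*(5*sqrt(58) + 17161) = (5515 - 20066/1/19356)*(17161 + 5*sqrt(58)) = (5515 - 20066*19356)*(17161 + 5*sqrt(58)) = (5515 - 388397496)*(17161 + 5*sqrt(58)) = -388391981*(17161 + 5*sqrt(58)) = -6665194785941 - 1941959905*sqrt(58)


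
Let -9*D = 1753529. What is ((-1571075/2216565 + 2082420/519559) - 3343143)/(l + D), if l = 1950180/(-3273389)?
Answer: 2520562570732112650483334/146897609724746866315863 ≈ 17.159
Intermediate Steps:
l = -1950180/3273389 (l = 1950180*(-1/3273389) = -1950180/3273389 ≈ -0.59577)
D = -1753529/9 (D = -⅑*1753529 = -1753529/9 ≈ -1.9484e+5)
((-1571075/2216565 + 2082420/519559) - 3343143)/(l + D) = ((-1571075/2216565 + 2082420/519559) - 3343143)/(-1950180/3273389 - 1753529/9) = ((-1571075*1/2216565 + 2082420*(1/519559)) - 3343143)/(-5740000091401/29460501) = ((-314215/443313 + 2082420/519559) - 3343143)*(-29460501/5740000091401) = (759910626275/230327258967 - 3343143)*(-29460501/5740000091401) = -770016203614087006/230327258967*(-29460501/5740000091401) = 2520562570732112650483334/146897609724746866315863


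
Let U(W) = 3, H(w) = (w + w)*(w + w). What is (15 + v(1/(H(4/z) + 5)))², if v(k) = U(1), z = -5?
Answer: 324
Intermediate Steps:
H(w) = 4*w² (H(w) = (2*w)*(2*w) = 4*w²)
v(k) = 3
(15 + v(1/(H(4/z) + 5)))² = (15 + 3)² = 18² = 324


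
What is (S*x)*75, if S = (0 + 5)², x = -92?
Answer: -172500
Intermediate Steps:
S = 25 (S = 5² = 25)
(S*x)*75 = (25*(-92))*75 = -2300*75 = -172500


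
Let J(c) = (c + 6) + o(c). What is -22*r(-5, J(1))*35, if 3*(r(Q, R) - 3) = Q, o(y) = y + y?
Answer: -3080/3 ≈ -1026.7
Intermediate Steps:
o(y) = 2*y
J(c) = 6 + 3*c (J(c) = (c + 6) + 2*c = (6 + c) + 2*c = 6 + 3*c)
r(Q, R) = 3 + Q/3
-22*r(-5, J(1))*35 = -22*(3 + (⅓)*(-5))*35 = -22*(3 - 5/3)*35 = -22*4/3*35 = -88/3*35 = -3080/3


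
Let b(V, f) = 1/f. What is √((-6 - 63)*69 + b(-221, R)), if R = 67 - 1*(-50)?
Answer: 2*I*√1810367/39 ≈ 69.0*I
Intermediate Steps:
R = 117 (R = 67 + 50 = 117)
√((-6 - 63)*69 + b(-221, R)) = √((-6 - 63)*69 + 1/117) = √(-69*69 + 1/117) = √(-4761 + 1/117) = √(-557036/117) = 2*I*√1810367/39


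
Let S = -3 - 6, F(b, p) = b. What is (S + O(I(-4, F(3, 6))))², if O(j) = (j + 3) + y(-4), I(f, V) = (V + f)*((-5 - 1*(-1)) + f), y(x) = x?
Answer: 4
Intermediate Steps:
I(f, V) = (-4 + f)*(V + f) (I(f, V) = (V + f)*((-5 + 1) + f) = (V + f)*(-4 + f) = (-4 + f)*(V + f))
S = -9
O(j) = -1 + j (O(j) = (j + 3) - 4 = (3 + j) - 4 = -1 + j)
(S + O(I(-4, F(3, 6))))² = (-9 + (-1 + ((-4)² - 4*3 - 4*(-4) + 3*(-4))))² = (-9 + (-1 + (16 - 12 + 16 - 12)))² = (-9 + (-1 + 8))² = (-9 + 7)² = (-2)² = 4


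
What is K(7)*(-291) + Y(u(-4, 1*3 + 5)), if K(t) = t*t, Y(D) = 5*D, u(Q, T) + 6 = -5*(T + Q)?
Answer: -14389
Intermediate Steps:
u(Q, T) = -6 - 5*Q - 5*T (u(Q, T) = -6 - 5*(T + Q) = -6 - 5*(Q + T) = -6 + (-5*Q - 5*T) = -6 - 5*Q - 5*T)
K(t) = t²
K(7)*(-291) + Y(u(-4, 1*3 + 5)) = 7²*(-291) + 5*(-6 - 5*(-4) - 5*(1*3 + 5)) = 49*(-291) + 5*(-6 + 20 - 5*(3 + 5)) = -14259 + 5*(-6 + 20 - 5*8) = -14259 + 5*(-6 + 20 - 40) = -14259 + 5*(-26) = -14259 - 130 = -14389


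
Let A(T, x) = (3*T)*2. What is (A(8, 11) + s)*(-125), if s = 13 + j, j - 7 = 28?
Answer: -12000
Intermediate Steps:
j = 35 (j = 7 + 28 = 35)
s = 48 (s = 13 + 35 = 48)
A(T, x) = 6*T
(A(8, 11) + s)*(-125) = (6*8 + 48)*(-125) = (48 + 48)*(-125) = 96*(-125) = -12000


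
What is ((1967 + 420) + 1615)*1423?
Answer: 5694846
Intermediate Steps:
((1967 + 420) + 1615)*1423 = (2387 + 1615)*1423 = 4002*1423 = 5694846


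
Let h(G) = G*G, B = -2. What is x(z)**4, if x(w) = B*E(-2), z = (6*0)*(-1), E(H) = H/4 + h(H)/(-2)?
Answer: 625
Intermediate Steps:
h(G) = G**2
E(H) = -H**2/2 + H/4 (E(H) = H/4 + H**2/(-2) = H*(1/4) + H**2*(-1/2) = H/4 - H**2/2 = -H**2/2 + H/4)
z = 0 (z = 0*(-1) = 0)
x(w) = 5 (x(w) = -(-2)*(1 - 2*(-2))/2 = -(-2)*(1 + 4)/2 = -(-2)*5/2 = -2*(-5/2) = 5)
x(z)**4 = 5**4 = 625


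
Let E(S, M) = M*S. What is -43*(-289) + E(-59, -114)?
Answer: 19153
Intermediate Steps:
-43*(-289) + E(-59, -114) = -43*(-289) - 114*(-59) = 12427 + 6726 = 19153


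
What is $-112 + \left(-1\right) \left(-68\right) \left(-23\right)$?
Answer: $-1676$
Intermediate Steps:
$-112 + \left(-1\right) \left(-68\right) \left(-23\right) = -112 + 68 \left(-23\right) = -112 - 1564 = -1676$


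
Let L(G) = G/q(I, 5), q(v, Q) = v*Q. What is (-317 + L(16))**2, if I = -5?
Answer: 63059481/625 ≈ 1.0090e+5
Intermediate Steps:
q(v, Q) = Q*v
L(G) = -G/25 (L(G) = G/((5*(-5))) = G/(-25) = G*(-1/25) = -G/25)
(-317 + L(16))**2 = (-317 - 1/25*16)**2 = (-317 - 16/25)**2 = (-7941/25)**2 = 63059481/625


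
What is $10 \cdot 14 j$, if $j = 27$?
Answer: $3780$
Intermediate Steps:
$10 \cdot 14 j = 10 \cdot 14 \cdot 27 = 140 \cdot 27 = 3780$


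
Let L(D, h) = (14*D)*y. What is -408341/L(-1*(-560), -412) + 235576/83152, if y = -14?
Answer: 3738199537/570422720 ≈ 6.5534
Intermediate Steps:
L(D, h) = -196*D (L(D, h) = (14*D)*(-14) = -196*D)
-408341/L(-1*(-560), -412) + 235576/83152 = -408341/((-(-196)*(-560))) + 235576/83152 = -408341/((-196*560)) + 235576*(1/83152) = -408341/(-109760) + 29447/10394 = -408341*(-1/109760) + 29447/10394 = 408341/109760 + 29447/10394 = 3738199537/570422720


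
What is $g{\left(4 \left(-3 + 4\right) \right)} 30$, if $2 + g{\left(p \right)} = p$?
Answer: $60$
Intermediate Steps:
$g{\left(p \right)} = -2 + p$
$g{\left(4 \left(-3 + 4\right) \right)} 30 = \left(-2 + 4 \left(-3 + 4\right)\right) 30 = \left(-2 + 4 \cdot 1\right) 30 = \left(-2 + 4\right) 30 = 2 \cdot 30 = 60$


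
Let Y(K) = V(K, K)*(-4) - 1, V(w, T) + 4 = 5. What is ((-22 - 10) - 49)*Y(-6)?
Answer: 405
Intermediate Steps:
V(w, T) = 1 (V(w, T) = -4 + 5 = 1)
Y(K) = -5 (Y(K) = 1*(-4) - 1 = -4 - 1 = -5)
((-22 - 10) - 49)*Y(-6) = ((-22 - 10) - 49)*(-5) = (-32 - 49)*(-5) = -81*(-5) = 405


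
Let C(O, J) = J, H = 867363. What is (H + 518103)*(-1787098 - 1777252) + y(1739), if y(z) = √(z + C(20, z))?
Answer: -4938285737100 + √3478 ≈ -4.9383e+12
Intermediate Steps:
y(z) = √2*√z (y(z) = √(z + z) = √(2*z) = √2*√z)
(H + 518103)*(-1787098 - 1777252) + y(1739) = (867363 + 518103)*(-1787098 - 1777252) + √2*√1739 = 1385466*(-3564350) + √3478 = -4938285737100 + √3478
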